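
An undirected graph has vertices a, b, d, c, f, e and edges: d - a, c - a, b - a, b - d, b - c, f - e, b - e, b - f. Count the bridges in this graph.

0

The edges on the cycle b-f-e-b are not bridges since each lies on that cycle.
Every edge lies on some cycle, so there are no bridges.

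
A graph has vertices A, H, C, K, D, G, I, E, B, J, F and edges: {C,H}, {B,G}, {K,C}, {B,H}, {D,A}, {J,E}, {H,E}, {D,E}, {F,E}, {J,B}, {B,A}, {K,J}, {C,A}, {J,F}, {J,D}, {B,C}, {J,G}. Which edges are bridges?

none

The edges on the cycle J-F-E-H-B-J are not bridges since each lies on that cycle.
Every edge lies on some cycle, so there are no bridges.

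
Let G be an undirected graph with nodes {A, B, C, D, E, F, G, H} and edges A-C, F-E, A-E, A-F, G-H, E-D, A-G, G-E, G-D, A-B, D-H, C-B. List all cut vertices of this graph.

Removing A increases the component count from 1 to 2, so A is a cut vertex.
By contrast removing H leaves 1 component; it is not a cut vertex. No other vertex is a cut vertex either.

A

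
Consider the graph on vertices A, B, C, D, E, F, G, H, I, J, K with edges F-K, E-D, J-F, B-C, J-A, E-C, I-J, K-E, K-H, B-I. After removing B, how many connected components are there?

2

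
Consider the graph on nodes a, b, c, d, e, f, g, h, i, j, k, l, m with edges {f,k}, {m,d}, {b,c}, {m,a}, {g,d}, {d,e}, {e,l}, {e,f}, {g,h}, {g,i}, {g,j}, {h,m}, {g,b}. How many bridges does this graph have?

The edges on the cycle g-h-m-d-g are not bridges since each lies on that cycle.
But removing g—b disconnects g from b; removing f—k disconnects f from k; removing g—i disconnects g from i; removing m—a disconnects m from a — these are bridges.
In total 9 edges are bridges.

9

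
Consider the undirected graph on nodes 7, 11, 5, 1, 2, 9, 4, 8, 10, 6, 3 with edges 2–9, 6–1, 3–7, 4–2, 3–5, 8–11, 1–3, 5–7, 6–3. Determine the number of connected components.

10 is isolated — a component by itself.
Starting from 8 we can reach 8, 11. That is one component of size 2.
Starting from 2 we can reach 2, 4, 9. That is one component of size 3.
Starting from 1 we can reach 1, 3, 5, 6, 7. That is one component of size 5.
Total: 4 components.

4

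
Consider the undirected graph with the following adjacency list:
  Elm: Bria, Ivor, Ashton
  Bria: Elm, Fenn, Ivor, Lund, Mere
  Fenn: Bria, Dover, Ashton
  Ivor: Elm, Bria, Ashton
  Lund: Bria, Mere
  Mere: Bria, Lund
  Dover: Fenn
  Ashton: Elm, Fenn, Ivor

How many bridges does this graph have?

1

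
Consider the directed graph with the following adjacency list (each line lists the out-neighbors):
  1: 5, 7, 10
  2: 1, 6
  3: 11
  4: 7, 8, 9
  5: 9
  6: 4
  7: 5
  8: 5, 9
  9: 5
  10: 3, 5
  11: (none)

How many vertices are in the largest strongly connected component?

2

{5, 9} are all mutually reachable — one SCC of size 2.
{1} is an SCC by itself.
{10} is an SCC by itself.
{3} is an SCC by itself.
{2} is an SCC by itself.
(and 5 more singleton SCCs)
The largest has 2 vertices.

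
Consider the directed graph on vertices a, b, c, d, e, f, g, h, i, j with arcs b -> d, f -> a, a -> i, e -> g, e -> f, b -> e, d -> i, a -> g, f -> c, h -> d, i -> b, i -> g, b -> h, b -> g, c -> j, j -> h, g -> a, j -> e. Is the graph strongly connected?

Yes

From i we can reach every vertex (a, b, c, d, e, f, g, h, i, j), and every vertex can reach i (a, b, c, d, e, f, g, h, i, j). So the whole graph is one strongly connected component.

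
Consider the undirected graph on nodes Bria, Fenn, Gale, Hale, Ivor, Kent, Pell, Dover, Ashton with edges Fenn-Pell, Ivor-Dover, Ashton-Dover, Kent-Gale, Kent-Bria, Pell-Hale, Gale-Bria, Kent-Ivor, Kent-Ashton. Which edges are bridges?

Fenn-Pell, Hale-Pell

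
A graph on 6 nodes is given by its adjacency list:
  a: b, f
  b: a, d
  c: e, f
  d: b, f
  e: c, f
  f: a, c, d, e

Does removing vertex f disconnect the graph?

Yes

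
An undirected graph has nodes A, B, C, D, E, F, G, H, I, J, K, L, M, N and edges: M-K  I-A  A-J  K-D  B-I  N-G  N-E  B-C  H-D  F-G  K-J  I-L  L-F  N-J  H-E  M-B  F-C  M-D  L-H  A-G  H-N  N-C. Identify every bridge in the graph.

none

The edges on the cycle H-N-E-H are not bridges since each lies on that cycle.
Every edge lies on some cycle, so there are no bridges.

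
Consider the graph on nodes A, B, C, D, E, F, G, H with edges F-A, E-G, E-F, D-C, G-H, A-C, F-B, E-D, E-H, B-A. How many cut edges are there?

0

The edges on the cycle E-G-H-E are not bridges since each lies on that cycle.
Every edge lies on some cycle, so there are no bridges.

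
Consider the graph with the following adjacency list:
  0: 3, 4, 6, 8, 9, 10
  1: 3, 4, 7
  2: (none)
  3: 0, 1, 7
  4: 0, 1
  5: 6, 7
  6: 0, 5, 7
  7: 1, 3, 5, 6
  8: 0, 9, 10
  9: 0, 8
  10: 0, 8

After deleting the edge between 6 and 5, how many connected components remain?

2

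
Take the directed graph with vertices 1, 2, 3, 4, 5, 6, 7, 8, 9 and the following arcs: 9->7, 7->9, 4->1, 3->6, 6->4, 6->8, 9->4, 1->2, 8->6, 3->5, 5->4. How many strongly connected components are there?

{7, 9} are all mutually reachable — one SCC of size 2.
{6, 8} are all mutually reachable — one SCC of size 2.
{4} is an SCC by itself.
{1} is an SCC by itself.
{2} is an SCC by itself.
(and 2 more singleton SCCs)
That gives 7 strongly connected components.

7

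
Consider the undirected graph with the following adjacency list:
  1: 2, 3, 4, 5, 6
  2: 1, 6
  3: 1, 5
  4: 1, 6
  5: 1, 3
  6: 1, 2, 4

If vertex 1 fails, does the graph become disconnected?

Yes

Deleting 1 raises the number of components from 1 to 2, so 1 is a cut vertex.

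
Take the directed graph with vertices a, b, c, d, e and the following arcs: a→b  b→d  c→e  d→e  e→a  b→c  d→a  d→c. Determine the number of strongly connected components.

1

{a, b, c, d, e} are all mutually reachable — one SCC of size 5.
That gives 1 strongly connected component.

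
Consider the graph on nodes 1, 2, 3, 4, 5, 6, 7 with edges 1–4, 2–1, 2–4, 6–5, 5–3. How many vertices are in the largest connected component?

3

7 is isolated — a component by itself.
Starting from 3 we can reach 3, 5, 6. That is one component of size 3.
Starting from 1 we can reach 1, 2, 4. That is one component of size 3.
The largest has 3 vertices.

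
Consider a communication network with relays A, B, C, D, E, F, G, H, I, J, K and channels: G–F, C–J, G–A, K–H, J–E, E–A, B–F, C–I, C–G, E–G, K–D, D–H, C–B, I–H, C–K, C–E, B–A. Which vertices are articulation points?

C

Removing C increases the component count from 1 to 2, so C is a cut vertex.
By contrast removing G leaves 1 component; it is not a cut vertex. No other vertex is a cut vertex either.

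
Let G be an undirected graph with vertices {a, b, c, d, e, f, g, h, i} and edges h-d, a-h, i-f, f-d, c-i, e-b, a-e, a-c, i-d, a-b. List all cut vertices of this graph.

a

Removing a increases the component count from 2 to 3, so a is a cut vertex.
By contrast removing i leaves 2 components; it is not a cut vertex. No other vertex is a cut vertex either.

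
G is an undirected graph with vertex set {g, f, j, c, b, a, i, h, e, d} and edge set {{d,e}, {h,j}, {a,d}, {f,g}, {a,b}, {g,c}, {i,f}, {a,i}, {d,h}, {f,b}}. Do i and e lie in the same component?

Yes

From i we can reach a, b, c, d, e, f, g, h, i, j, which includes e.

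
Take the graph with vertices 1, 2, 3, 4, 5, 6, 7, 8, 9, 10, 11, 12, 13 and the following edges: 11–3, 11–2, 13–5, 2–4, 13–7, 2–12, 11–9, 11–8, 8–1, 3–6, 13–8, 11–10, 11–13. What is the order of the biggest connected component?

13

Starting from 1 we can reach 1, 2, 3, 4, 5, 6, 7, 8, 9, 10, 11, 12, 13. That is one component of size 13.
The largest has 13 vertices.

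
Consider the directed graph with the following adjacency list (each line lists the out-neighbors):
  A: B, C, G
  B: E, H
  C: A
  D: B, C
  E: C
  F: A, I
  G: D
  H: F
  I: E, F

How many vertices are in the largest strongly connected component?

9

{A, B, C, D, E, F, G, H, I} are all mutually reachable — one SCC of size 9.
The largest has 9 vertices.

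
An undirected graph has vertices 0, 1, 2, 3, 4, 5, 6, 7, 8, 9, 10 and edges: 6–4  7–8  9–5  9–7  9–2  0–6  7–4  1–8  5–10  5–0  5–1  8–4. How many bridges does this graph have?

2

The edges on the cycle 9-5-1-8-7-9 are not bridges since each lies on that cycle.
But removing 2–9 disconnects 2 from 9; removing 10–5 disconnects 10 from 5 — these are bridges.
That makes 2 bridges.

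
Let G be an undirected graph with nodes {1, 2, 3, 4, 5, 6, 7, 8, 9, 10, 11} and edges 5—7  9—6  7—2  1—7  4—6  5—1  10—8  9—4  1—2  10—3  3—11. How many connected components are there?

3

Starting from 4 we can reach 4, 6, 9. That is one component of size 3.
Starting from 1 we can reach 1, 2, 5, 7. That is one component of size 4.
Starting from 3 we can reach 3, 8, 10, 11. That is one component of size 4.
Total: 3 components.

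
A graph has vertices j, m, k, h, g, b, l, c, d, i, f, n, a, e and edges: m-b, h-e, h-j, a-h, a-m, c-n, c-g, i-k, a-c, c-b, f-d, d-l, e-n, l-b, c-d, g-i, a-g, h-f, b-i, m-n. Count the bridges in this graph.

2

The edges on the cycle a-h-f-d-c-a are not bridges since each lies on that cycle.
But removing h-j disconnects h from j; removing k-i disconnects k from i — these are bridges.
That makes 2 bridges.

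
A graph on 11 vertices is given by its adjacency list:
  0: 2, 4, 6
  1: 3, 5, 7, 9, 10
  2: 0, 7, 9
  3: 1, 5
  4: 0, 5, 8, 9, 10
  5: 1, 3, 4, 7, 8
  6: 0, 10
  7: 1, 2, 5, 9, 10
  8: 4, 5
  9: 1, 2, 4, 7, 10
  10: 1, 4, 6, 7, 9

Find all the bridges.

none

The edges on the cycle 5-3-1-5 are not bridges since each lies on that cycle.
Every edge lies on some cycle, so there are no bridges.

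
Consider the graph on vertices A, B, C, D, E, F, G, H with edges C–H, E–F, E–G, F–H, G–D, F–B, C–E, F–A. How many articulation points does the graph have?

Removing E increases the component count from 1 to 2, so E is a cut vertex.
Removing F increases the component count from 1 to 3, so F is a cut vertex.
Removing G increases the component count from 1 to 2, so G is a cut vertex.
By contrast removing A leaves 1 component; it is not a cut vertex. No other vertex is a cut vertex either.

3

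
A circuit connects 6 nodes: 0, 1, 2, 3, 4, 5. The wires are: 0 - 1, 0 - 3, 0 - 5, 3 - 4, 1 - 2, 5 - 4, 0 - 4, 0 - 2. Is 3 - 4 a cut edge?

After removing 3 - 4, the path 3-0-4 still connects them, so the edge is not a bridge.

No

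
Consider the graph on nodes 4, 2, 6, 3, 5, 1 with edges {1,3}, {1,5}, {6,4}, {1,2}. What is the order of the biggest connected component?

4

Starting from 4 we can reach 4, 6. That is one component of size 2.
Starting from 1 we can reach 1, 2, 3, 5. That is one component of size 4.
The largest has 4 vertices.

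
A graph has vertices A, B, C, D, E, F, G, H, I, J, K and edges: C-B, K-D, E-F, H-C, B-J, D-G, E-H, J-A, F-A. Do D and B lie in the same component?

No

The component containing D is {D, G, K}, and B is not in it.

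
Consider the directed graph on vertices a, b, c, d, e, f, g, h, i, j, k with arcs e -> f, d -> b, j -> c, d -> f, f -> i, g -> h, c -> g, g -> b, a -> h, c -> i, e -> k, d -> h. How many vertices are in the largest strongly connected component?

1

{e} is an SCC by itself.
{g} is an SCC by itself.
{i} is an SCC by itself.
{c} is an SCC by itself.
{b} is an SCC by itself.
(and 6 more singleton SCCs)
The largest has 1 vertex.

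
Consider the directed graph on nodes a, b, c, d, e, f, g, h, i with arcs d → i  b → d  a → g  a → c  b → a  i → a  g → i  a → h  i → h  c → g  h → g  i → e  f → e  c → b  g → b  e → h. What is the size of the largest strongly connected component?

8

{a, b, c, d, e, g, h, i} are all mutually reachable — one SCC of size 8.
{f} is an SCC by itself.
The largest has 8 vertices.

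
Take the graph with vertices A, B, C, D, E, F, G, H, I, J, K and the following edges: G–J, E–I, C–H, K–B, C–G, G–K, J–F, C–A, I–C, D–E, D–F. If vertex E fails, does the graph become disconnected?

No

Deleting E leaves 1 component (was 1) (its neighbors D, I remain connected to each other), so E is not a cut vertex.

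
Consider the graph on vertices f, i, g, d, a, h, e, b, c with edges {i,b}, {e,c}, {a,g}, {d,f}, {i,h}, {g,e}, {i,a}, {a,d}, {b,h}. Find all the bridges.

a-d, a-g, a-i, c-e, d-f, e-g

The edges on the cycle i-b-h-i are not bridges since each lies on that cycle.
But removing a-g disconnects a from g; removing i-a disconnects i from a; removing g-e disconnects g from e; removing a-d disconnects a from d — these are bridges.
In total 6 edges are bridges.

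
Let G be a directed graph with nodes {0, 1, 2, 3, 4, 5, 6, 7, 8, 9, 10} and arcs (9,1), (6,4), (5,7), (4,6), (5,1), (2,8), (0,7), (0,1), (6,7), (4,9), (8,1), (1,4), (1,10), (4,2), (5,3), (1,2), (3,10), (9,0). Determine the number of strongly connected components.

{0, 1, 2, 4, 6, 8, 9} are all mutually reachable — one SCC of size 7.
{3} is an SCC by itself.
{7} is an SCC by itself.
{5} is an SCC by itself.
{10} is an SCC by itself.
That gives 5 strongly connected components.

5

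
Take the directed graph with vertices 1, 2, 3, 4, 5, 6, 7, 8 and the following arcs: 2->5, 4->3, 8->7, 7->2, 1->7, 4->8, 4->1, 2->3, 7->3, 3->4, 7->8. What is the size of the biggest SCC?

{1, 2, 3, 4, 7, 8} are all mutually reachable — one SCC of size 6.
{5} is an SCC by itself.
{6} is an SCC by itself.
The largest has 6 vertices.

6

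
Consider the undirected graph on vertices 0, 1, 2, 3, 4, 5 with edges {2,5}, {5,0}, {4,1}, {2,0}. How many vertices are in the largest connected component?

3 is isolated — a component by itself.
Starting from 1 we can reach 1, 4. That is one component of size 2.
Starting from 0 we can reach 0, 2, 5. That is one component of size 3.
The largest has 3 vertices.

3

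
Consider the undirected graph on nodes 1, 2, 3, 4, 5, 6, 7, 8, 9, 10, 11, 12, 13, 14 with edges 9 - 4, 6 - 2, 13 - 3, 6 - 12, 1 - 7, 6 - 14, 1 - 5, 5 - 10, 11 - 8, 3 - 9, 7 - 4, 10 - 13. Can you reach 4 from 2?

No

The component containing 2 is {2, 6, 12, 14}, and 4 is not in it.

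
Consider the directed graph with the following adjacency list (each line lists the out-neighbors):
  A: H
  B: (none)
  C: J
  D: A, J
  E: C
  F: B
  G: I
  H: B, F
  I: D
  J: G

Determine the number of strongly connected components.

{D, G, I, J} are all mutually reachable — one SCC of size 4.
{F} is an SCC by itself.
{H} is an SCC by itself.
{E} is an SCC by itself.
{C} is an SCC by itself.
(and 2 more singleton SCCs)
That gives 7 strongly connected components.

7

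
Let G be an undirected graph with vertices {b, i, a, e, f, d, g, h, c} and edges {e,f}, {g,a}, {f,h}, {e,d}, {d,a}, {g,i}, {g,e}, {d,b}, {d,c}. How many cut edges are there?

5

The edges on the cycle g-e-d-a-g are not bridges since each lies on that cycle.
But removing e–f disconnects e from f; removing g–i disconnects g from i; removing d–c disconnects d from c; removing d–b disconnects d from b — these are bridges.
In total 5 edges are bridges.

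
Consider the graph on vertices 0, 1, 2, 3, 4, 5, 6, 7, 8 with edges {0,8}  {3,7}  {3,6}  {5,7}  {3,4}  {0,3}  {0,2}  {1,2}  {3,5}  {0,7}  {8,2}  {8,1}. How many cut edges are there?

The edges on the cycle 0-8-1-2-0 are not bridges since each lies on that cycle.
But removing 3–6 disconnects 3 from 6; removing 3–4 disconnects 3 from 4 — these are bridges.
That makes 2 bridges.

2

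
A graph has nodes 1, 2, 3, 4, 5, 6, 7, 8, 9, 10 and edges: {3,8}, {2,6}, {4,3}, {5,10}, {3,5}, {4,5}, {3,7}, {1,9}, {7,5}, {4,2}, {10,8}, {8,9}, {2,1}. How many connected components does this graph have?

Starting from 1 we can reach 1, 2, 3, 4, 5, 6, 7, 8, 9, 10. That is one component of size 10.
Total: 1 component.

1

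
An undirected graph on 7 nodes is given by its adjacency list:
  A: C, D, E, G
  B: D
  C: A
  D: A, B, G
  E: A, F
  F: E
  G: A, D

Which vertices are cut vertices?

Removing A increases the component count from 1 to 3, so A is a cut vertex.
Removing D increases the component count from 1 to 2, so D is a cut vertex.
Removing E increases the component count from 1 to 2, so E is a cut vertex.
By contrast removing F leaves 1 component; it is not a cut vertex. No other vertex is a cut vertex either.

A, D, E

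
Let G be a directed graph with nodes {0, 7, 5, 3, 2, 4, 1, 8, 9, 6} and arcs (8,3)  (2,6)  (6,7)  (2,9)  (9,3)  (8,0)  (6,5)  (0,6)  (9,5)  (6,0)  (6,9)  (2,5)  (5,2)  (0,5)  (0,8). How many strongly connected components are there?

{0, 2, 5, 6, 8, 9} are all mutually reachable — one SCC of size 6.
{1} is an SCC by itself.
{7} is an SCC by itself.
{3} is an SCC by itself.
{4} is an SCC by itself.
That gives 5 strongly connected components.

5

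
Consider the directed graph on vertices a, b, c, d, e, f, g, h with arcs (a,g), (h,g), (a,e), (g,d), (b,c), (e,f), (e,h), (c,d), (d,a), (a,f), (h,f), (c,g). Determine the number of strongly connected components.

4

{a, d, e, g, h} are all mutually reachable — one SCC of size 5.
{b} is an SCC by itself.
{c} is an SCC by itself.
{f} is an SCC by itself.
That gives 4 strongly connected components.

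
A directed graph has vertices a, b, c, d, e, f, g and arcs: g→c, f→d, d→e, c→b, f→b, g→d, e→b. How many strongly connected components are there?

7

{b} is an SCC by itself.
{d} is an SCC by itself.
{c} is an SCC by itself.
{e} is an SCC by itself.
{f} is an SCC by itself.
(and 2 more singleton SCCs)
That gives 7 strongly connected components.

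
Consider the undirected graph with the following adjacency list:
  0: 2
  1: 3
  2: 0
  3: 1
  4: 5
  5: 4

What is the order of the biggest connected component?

Starting from 0 we can reach 0, 2. That is one component of size 2.
Starting from 1 we can reach 1, 3. That is one component of size 2.
Starting from 4 we can reach 4, 5. That is one component of size 2.
The largest has 2 vertices.

2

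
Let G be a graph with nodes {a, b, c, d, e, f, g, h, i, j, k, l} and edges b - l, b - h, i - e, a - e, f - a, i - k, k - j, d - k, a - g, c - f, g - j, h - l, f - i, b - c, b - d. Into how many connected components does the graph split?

Starting from a we can reach a, b, c, d, e, f, g, h, i, j, k, l. That is one component of size 12.
Total: 1 component.

1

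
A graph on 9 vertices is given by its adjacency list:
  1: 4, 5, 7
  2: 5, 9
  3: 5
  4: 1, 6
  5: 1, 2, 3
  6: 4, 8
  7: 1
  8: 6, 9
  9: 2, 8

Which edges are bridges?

1-7, 3-5

The edges on the cycle 9-2-5-1-4-6-8-9 are not bridges since each lies on that cycle.
But removing 7-1 disconnects 7 from 1; removing 5-3 disconnects 5 from 3 — these are bridges.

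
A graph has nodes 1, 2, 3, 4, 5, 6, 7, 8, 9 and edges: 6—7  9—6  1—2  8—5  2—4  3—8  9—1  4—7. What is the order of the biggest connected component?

6

Starting from 3 we can reach 3, 5, 8. That is one component of size 3.
Starting from 1 we can reach 1, 2, 4, 6, 7, 9. That is one component of size 6.
The largest has 6 vertices.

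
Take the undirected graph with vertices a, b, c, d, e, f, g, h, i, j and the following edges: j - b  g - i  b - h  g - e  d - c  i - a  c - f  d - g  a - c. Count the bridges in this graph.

4

The edges on the cycle d-g-i-a-c-d are not bridges since each lies on that cycle.
But removing b - h disconnects b from h; removing g - e disconnects g from e; removing c - f disconnects c from f; removing b - j disconnects b from j — these are bridges.
That makes 4 bridges.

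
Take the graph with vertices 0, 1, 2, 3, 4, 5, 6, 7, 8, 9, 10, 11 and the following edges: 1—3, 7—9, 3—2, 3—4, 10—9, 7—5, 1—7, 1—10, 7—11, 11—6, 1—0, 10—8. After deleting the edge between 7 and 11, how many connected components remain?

2

Before removal there is 1 component.
7—11 is a bridge — removing it separates 7's side from 11's side.
After removal: 2 components.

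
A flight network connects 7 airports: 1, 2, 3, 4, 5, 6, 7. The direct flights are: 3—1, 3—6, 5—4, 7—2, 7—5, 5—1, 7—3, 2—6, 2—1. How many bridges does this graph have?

1

The edges on the cycle 7-5-1-2-7 are not bridges since each lies on that cycle.
But removing 4—5 disconnects 4 from 5 — this is a bridge.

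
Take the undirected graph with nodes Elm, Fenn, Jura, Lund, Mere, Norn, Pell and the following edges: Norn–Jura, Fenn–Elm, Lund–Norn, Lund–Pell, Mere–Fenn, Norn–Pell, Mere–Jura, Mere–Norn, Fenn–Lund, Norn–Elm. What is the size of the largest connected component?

Starting from Elm we can reach Elm, Fenn, Jura, Lund, Mere, Norn, Pell. That is one component of size 7.
The largest has 7 vertices.

7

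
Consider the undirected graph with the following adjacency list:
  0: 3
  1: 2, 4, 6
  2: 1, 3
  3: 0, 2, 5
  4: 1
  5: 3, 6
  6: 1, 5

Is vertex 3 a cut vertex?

Yes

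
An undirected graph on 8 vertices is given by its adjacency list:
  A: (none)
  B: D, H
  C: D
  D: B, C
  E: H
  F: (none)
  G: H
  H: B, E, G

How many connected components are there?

A is isolated — a component by itself.
F is isolated — a component by itself.
Starting from B we can reach B, C, D, E, G, H. That is one component of size 6.
Total: 3 components.

3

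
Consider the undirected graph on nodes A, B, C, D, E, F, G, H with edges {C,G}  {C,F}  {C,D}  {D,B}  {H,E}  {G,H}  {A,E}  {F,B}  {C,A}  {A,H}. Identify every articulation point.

Removing C increases the component count from 1 to 2, so C is a cut vertex.
By contrast removing F leaves 1 component; it is not a cut vertex. No other vertex is a cut vertex either.

C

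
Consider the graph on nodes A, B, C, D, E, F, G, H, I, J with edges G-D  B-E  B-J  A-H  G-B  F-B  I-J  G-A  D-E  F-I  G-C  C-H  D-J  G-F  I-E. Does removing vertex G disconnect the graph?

Yes

Deleting G raises the number of components from 1 to 2, so G is a cut vertex.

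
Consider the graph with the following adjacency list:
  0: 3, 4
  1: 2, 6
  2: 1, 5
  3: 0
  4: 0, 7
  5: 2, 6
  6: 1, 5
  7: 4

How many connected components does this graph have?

2

Starting from 0 we can reach 0, 3, 4, 7. That is one component of size 4.
Starting from 1 we can reach 1, 2, 5, 6. That is one component of size 4.
Total: 2 components.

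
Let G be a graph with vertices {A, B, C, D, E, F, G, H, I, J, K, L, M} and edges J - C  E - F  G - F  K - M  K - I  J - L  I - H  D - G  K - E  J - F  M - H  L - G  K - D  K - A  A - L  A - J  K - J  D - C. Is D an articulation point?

No

Deleting D leaves 2 components (was 2), so D is not a cut vertex.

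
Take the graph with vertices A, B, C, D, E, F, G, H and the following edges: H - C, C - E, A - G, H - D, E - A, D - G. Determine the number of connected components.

B is isolated — a component by itself.
F is isolated — a component by itself.
Starting from A we can reach A, C, D, E, G, H. That is one component of size 6.
Total: 3 components.

3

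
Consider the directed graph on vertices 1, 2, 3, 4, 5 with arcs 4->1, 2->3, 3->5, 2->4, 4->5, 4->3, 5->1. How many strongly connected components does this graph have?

{5} is an SCC by itself.
{1} is an SCC by itself.
{3} is an SCC by itself.
{4} is an SCC by itself.
{2} is an SCC by itself.
That gives 5 strongly connected components.

5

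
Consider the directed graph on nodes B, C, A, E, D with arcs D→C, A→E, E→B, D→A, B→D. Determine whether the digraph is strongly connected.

There is no directed path from C to E, so the graph is not strongly connected.

No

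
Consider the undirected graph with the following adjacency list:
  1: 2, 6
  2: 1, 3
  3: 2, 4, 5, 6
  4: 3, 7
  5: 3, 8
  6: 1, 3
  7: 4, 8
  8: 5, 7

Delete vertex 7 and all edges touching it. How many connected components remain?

With 7 gone, the remaining components are: {1, 2, 3, 4, 5, 6, 8}.
That is 1 component.

1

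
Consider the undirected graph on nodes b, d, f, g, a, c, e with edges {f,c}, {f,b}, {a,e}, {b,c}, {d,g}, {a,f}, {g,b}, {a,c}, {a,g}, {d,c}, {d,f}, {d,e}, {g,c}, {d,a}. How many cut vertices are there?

0

Removing f, for instance, still leaves 1 component. No single vertex removal increases the component count — the graph has no articulation points.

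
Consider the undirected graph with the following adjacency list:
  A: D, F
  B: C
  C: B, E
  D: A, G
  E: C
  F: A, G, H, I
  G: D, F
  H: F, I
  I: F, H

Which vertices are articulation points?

C, F

Removing C increases the component count from 2 to 3, so C is a cut vertex.
Removing F increases the component count from 2 to 3, so F is a cut vertex.
By contrast removing I leaves 2 components; it is not a cut vertex. No other vertex is a cut vertex either.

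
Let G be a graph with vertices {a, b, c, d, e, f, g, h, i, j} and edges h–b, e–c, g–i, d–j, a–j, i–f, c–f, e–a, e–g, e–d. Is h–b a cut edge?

Removing h–b leaves no path between h and b: the component count goes from 2 to 3. So it is a bridge.

Yes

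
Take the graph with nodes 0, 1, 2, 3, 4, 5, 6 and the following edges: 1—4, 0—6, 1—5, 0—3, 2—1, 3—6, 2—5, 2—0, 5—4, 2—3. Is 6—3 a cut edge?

No

After removing 6—3, the path 6-0-3 still connects them, so the edge is not a bridge.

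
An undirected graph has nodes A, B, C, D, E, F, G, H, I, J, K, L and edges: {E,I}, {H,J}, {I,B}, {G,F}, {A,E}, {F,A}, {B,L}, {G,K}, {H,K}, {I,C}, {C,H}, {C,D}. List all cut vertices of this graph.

B, C, H, I

Removing B increases the component count from 1 to 2, so B is a cut vertex.
Removing C increases the component count from 1 to 2, so C is a cut vertex.
Removing H increases the component count from 1 to 2, so H is a cut vertex.
Likewise I is a cut vertex.
By contrast removing L leaves 1 component; it is not a cut vertex. No other vertex is a cut vertex either.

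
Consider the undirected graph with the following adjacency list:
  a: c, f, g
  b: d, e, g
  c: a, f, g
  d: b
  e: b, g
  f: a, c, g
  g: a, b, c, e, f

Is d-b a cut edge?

Removing d-b leaves no path between d and b: the component count goes from 1 to 2. So it is a bridge.

Yes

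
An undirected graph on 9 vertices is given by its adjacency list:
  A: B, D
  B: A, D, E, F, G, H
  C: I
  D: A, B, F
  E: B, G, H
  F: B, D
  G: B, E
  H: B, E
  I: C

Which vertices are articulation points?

B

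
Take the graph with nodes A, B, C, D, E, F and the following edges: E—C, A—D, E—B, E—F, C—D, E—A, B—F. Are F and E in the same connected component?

Yes

From F we can reach A, B, C, D, E, F, which includes E.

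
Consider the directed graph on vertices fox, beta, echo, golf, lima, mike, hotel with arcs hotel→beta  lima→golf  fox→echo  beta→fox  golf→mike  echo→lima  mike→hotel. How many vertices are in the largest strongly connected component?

7

{fox, beta, echo, golf, lima, mike, hotel} are all mutually reachable — one SCC of size 7.
The largest has 7 vertices.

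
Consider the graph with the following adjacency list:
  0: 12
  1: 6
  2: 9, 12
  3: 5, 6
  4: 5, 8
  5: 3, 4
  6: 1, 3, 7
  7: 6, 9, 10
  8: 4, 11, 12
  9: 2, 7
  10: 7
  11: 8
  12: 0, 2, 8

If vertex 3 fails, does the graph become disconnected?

No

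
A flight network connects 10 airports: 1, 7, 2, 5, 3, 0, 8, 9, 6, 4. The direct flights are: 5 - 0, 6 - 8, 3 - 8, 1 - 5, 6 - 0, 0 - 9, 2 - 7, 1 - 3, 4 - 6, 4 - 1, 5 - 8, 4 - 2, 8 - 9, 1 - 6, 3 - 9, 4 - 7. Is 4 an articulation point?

Deleting 4 raises the number of components from 1 to 2, so 4 is a cut vertex.

Yes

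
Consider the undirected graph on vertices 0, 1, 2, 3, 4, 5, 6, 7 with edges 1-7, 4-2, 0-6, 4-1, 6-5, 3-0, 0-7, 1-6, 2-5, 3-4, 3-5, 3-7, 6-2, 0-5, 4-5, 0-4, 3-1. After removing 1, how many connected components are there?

With 1 gone, the remaining components are: {0, 2, 3, 4, 5, 6, 7}.
That is 1 component.

1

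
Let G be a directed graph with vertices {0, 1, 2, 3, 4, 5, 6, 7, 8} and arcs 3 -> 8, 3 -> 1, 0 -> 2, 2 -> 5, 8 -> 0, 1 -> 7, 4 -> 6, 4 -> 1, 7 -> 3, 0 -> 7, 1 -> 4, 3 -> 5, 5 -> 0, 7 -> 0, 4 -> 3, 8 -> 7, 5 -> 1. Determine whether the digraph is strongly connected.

There is no directed path from 6 to 3, so the graph is not strongly connected.

No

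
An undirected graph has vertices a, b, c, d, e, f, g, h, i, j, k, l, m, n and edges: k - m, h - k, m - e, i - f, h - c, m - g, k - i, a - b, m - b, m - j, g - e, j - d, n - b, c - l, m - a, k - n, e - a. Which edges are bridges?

c-h, c-l, d-j, f-i, h-k, i-k, j-m

The edges on the cycle m-g-e-m are not bridges since each lies on that cycle.
But removing l - c disconnects l from c; removing j - d disconnects j from d; removing k - h disconnects k from h; removing h - c disconnects h from c — these are bridges.
In total 7 edges are bridges.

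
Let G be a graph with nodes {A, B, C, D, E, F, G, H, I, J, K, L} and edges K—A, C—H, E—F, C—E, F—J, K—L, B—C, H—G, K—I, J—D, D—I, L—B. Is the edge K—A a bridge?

Yes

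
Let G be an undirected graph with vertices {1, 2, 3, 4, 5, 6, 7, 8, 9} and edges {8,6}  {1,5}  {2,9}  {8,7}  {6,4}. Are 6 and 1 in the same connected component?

No

The component containing 6 is {4, 6, 7, 8}, and 1 is not in it.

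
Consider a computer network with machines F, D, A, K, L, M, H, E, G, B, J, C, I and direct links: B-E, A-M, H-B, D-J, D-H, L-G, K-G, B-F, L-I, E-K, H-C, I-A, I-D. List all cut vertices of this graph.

Removing A increases the component count from 1 to 2, so A is a cut vertex.
Removing B increases the component count from 1 to 2, so B is a cut vertex.
Removing D increases the component count from 1 to 2, so D is a cut vertex.
Likewise H, I are cut vertices.
By contrast removing F leaves 1 component; it is not a cut vertex. No other vertex is a cut vertex either.

A, B, D, H, I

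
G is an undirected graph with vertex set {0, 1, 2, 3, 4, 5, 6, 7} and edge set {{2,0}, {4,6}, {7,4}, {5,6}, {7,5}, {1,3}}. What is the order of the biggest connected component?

4

Starting from 0 we can reach 0, 2. That is one component of size 2.
Starting from 1 we can reach 1, 3. That is one component of size 2.
Starting from 4 we can reach 4, 5, 6, 7. That is one component of size 4.
The largest has 4 vertices.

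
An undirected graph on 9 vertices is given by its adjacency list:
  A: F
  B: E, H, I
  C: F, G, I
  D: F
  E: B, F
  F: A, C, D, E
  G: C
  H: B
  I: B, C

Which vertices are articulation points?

B, C, F

Removing B increases the component count from 1 to 2, so B is a cut vertex.
Removing C increases the component count from 1 to 2, so C is a cut vertex.
Removing F increases the component count from 1 to 3, so F is a cut vertex.
By contrast removing D leaves 1 component; it is not a cut vertex. No other vertex is a cut vertex either.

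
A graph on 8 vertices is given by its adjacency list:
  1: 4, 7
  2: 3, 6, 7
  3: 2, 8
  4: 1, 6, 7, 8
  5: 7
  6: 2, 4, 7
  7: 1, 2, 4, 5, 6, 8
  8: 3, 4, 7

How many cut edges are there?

1

The edges on the cycle 7-2-3-8-4-7 are not bridges since each lies on that cycle.
But removing 5-7 disconnects 5 from 7 — this is a bridge.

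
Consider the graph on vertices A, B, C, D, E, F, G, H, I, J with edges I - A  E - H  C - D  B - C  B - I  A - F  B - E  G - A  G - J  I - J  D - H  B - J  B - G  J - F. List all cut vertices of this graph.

Removing B increases the component count from 1 to 2, so B is a cut vertex.
By contrast removing H leaves 1 component; it is not a cut vertex. No other vertex is a cut vertex either.

B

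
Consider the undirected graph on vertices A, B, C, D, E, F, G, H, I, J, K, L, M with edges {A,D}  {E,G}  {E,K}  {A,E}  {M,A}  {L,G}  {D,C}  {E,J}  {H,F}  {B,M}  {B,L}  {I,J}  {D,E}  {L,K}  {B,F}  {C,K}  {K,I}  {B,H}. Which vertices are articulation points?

B

Removing B increases the component count from 1 to 2, so B is a cut vertex.
By contrast removing D leaves 1 component; it is not a cut vertex. No other vertex is a cut vertex either.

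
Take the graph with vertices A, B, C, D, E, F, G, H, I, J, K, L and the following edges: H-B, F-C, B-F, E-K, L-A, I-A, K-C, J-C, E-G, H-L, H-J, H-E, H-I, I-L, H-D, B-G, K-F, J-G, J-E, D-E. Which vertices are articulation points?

H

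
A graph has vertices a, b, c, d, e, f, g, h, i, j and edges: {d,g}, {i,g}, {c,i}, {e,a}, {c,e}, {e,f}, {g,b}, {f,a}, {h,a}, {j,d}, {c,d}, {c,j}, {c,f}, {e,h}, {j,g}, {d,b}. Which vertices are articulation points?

c

Removing c increases the component count from 1 to 2, so c is a cut vertex.
By contrast removing j leaves 1 component; it is not a cut vertex. No other vertex is a cut vertex either.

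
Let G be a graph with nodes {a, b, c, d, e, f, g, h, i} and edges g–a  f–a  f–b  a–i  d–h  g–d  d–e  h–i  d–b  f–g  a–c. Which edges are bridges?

a-c, d-e

The edges on the cycle f-g-d-h-i-a-f are not bridges since each lies on that cycle.
But removing e–d disconnects e from d; removing c–a disconnects c from a — these are bridges.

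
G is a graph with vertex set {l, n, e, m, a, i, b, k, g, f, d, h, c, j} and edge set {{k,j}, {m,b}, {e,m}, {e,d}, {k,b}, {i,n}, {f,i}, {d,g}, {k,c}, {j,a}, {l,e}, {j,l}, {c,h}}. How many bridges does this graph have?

The edges on the cycle k-j-l-e-m-b-k are not bridges since each lies on that cycle.
But removing j—a disconnects j from a; removing k—c disconnects k from c; removing f—i disconnects f from i; removing e—d disconnects e from d — these are bridges.
In total 7 edges are bridges.

7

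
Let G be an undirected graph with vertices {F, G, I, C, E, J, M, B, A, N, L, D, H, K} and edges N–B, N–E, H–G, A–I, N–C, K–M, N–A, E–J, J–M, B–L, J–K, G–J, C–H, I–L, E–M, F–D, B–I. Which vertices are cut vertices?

N

Removing N increases the component count from 2 to 3, so N is a cut vertex.
By contrast removing H leaves 2 components; it is not a cut vertex. No other vertex is a cut vertex either.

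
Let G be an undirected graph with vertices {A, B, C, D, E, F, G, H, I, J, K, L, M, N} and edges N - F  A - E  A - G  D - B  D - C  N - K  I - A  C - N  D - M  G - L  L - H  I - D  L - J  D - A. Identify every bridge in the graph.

A-E, A-G, B-D, C-D, C-N, D-M, F-N, G-L, H-L, J-L, K-N

The edges on the cycle I-D-A-I are not bridges since each lies on that cycle.
But removing D - B disconnects D from B; removing L - G disconnects L from G; removing C - D disconnects C from D; removing A - E disconnects A from E — these are bridges.
In total 11 edges are bridges.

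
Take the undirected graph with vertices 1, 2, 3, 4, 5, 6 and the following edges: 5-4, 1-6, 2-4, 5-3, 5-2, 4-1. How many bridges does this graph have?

The edges on the cycle 5-2-4-5 are not bridges since each lies on that cycle.
But removing 1-6 disconnects 1 from 6; removing 4-1 disconnects 4 from 1; removing 5-3 disconnects 5 from 3 — these are bridges.
That makes 3 bridges.

3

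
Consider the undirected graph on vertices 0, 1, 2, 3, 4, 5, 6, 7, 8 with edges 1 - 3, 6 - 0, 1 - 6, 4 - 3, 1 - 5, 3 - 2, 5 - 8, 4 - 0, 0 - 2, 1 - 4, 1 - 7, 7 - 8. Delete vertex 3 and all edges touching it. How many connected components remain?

With 3 gone, the remaining components are: {0, 1, 2, 4, 5, 6, 7, 8}.
That is 1 component.

1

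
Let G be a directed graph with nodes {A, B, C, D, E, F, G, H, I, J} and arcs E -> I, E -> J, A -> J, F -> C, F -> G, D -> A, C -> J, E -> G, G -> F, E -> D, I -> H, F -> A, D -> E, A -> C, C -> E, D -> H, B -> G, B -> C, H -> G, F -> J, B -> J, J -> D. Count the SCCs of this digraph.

{A, C, D, E, F, G, H, I, J} are all mutually reachable — one SCC of size 9.
{B} is an SCC by itself.
That gives 2 strongly connected components.

2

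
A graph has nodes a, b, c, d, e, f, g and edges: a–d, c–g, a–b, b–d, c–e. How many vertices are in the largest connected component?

3

f is isolated — a component by itself.
Starting from a we can reach a, b, d. That is one component of size 3.
Starting from c we can reach c, e, g. That is one component of size 3.
The largest has 3 vertices.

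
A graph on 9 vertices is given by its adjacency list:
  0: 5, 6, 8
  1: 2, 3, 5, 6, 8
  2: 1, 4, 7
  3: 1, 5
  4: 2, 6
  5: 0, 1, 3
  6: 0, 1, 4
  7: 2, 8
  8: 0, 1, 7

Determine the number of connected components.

1

Starting from 0 we can reach 0, 1, 2, 3, 4, 5, 6, 7, 8. That is one component of size 9.
Total: 1 component.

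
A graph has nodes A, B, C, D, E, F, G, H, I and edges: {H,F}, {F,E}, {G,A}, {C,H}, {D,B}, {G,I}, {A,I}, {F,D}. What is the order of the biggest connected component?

Starting from A we can reach A, G, I. That is one component of size 3.
Starting from B we can reach B, C, D, E, F, H. That is one component of size 6.
The largest has 6 vertices.

6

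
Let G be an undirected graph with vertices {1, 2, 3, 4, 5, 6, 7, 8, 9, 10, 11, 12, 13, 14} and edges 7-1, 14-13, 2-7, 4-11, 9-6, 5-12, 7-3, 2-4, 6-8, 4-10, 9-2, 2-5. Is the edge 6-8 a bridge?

Yes

Removing 6-8 leaves no path between 6 and 8: the component count goes from 2 to 3. So it is a bridge.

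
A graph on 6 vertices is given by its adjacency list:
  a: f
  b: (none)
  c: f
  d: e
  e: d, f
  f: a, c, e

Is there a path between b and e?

No

The component containing b is {b}, and e is not in it.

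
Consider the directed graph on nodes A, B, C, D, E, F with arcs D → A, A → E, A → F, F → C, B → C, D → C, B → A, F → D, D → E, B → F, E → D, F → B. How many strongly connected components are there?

2

{A, B, D, E, F} are all mutually reachable — one SCC of size 5.
{C} is an SCC by itself.
That gives 2 strongly connected components.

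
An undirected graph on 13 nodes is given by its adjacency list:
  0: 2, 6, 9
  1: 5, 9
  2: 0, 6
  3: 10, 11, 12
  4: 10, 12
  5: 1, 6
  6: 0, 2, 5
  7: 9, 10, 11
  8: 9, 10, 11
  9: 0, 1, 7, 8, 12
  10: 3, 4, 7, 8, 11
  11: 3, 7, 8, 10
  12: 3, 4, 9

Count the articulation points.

1

Removing 9 increases the component count from 1 to 2, so 9 is a cut vertex.
By contrast removing 12 leaves 1 component; it is not a cut vertex. No other vertex is a cut vertex either.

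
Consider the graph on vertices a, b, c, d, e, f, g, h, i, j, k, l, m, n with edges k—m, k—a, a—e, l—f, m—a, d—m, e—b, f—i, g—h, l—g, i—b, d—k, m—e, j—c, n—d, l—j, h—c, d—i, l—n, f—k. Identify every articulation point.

l

Removing l increases the component count from 1 to 2, so l is a cut vertex.
By contrast removing f leaves 1 component; it is not a cut vertex. No other vertex is a cut vertex either.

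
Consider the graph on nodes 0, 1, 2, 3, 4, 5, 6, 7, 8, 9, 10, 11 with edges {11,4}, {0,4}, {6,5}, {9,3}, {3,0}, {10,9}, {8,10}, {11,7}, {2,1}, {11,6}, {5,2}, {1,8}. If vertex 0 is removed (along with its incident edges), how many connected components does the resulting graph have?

1

With 0 gone, the remaining components are: {1, 2, 3, 4, 5, 6, 7, 8, 9, 10, 11}.
That is 1 component.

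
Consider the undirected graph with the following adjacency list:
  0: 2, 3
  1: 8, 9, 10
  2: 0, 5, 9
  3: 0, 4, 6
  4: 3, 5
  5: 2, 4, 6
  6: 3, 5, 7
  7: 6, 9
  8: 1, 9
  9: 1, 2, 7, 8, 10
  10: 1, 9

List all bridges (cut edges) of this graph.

none

The edges on the cycle 6-5-4-3-6 are not bridges since each lies on that cycle.
Every edge lies on some cycle, so there are no bridges.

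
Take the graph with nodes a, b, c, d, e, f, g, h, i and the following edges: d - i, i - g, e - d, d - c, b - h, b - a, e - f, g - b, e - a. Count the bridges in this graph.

3

The edges on the cycle e-d-i-g-b-a-e are not bridges since each lies on that cycle.
But removing e - f disconnects e from f; removing c - d disconnects c from d; removing b - h disconnects b from h — these are bridges.
That makes 3 bridges.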